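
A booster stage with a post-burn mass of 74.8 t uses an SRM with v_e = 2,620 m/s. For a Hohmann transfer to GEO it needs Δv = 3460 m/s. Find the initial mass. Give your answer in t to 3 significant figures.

m₀/m_f = exp(Δv / v_e) = exp(3460 / 2620.0) = exp(1.3206) = 3.7457.
m₀ = m_f × 3.7457 = 74.8 × 3.7457 = 280.178 t.

initial mass ≈ 280 t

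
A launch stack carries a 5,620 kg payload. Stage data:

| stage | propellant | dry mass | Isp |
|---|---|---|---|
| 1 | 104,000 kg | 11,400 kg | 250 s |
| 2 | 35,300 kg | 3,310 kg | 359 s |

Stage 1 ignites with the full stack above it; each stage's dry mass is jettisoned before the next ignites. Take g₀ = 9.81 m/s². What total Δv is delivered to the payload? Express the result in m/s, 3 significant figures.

Δv ≈ 8220 m/s

Ignition mass of stage 1 = 104,000+11,400 + 35,300+3,310 + 5,620 = 159,630 kg.
Stage 1: m₀ = 159,630 kg, m_f = 159,630 − 104,000 = 55,630 kg; Δv = 250×9.81×ln(2.869) = 2452.5×1.0541 ≈ 2585 m/s.
Stage 2: m₀ = 44,230 kg, m_f = 44,230 − 35,300 = 8,930 kg; Δv = 359×9.81×ln(4.953) = 3521.8×1.6000 ≈ 5635 m/s.
Total Δv = 2585 + 5635 = 8220 m/s.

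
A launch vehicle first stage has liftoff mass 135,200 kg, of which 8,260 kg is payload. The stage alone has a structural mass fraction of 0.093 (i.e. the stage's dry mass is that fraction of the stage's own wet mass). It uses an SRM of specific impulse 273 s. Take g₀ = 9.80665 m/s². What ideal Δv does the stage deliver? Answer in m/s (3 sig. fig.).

Stage wet mass = m₀ − payload = 135,200 − 8,260 = 126,940 kg.
Stage dry mass = ε × stage wet mass = 0.093 × 126,940 = 11,805.4 kg.
Burnout mass m_f = stage dry + payload = 11,805.4 + 8,260 = 20,065.4 kg.
v_e = Isp · g₀ = 273 × 9.80665 = 2677.2 m/s.
Δv = v_e · ln(135,200/20,065.4) = 2677.2 × ln(6.738) = 2677.2 × 1.9078 ≈ 5107 m/s.

Δv ≈ 5110 m/s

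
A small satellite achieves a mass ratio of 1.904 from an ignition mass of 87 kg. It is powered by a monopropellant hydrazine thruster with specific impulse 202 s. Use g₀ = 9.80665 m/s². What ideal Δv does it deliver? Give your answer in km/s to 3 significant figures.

Δv ≈ 1.28 km/s

v_e = Isp · g₀ = 202 × 9.80665 = 1980.9 m/s.
Using Δv = v_e ln(m₀/m_f): Δv = v_e · ln(1.904) = 1980.9 × 0.6440 ≈ 1275.6 m/s.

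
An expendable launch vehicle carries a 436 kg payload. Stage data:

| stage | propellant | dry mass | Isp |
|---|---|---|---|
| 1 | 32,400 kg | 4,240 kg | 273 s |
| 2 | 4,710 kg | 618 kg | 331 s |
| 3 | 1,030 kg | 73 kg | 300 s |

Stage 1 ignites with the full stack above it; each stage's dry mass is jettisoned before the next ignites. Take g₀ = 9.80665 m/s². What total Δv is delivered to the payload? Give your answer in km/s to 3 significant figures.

Ignition mass of stage 1 = 32,400+4,240 + 4,710+618 + 1,030+73 + 436 = 43,507 kg.
Stage 1: m₀ = 43,507 kg, m_f = 43,507 − 32,400 = 11,107 kg; Δv = 273×9.80665×ln(3.917) = 2677.2×1.3653 ≈ 3655 m/s.
Stage 2: m₀ = 6,867 kg, m_f = 6,867 − 4,710 = 2,157 kg; Δv = 331×9.80665×ln(3.184) = 3246.0×1.1580 ≈ 3759 m/s.
Stage 3: m₀ = 1,539 kg, m_f = 1,539 − 1,030 = 509 kg; Δv = 300×9.80665×ln(3.024) = 2942.0×1.1064 ≈ 3255 m/s.
Total Δv = 3655 + 3759 + 3255 = 10669 m/s.

Δv ≈ 10.7 km/s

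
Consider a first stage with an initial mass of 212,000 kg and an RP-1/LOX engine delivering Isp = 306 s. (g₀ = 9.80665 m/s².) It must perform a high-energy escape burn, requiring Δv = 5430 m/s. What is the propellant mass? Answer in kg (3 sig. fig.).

v_e = Isp · g₀ = 306 × 9.80665 = 3000.8 m/s.
Rocket equation: m₀/m_f = exp(Δv / v_e) = exp(5430 / 3000.8) = exp(1.8095) = 6.1074.
m_f = 212,000 / 6.1074 = 34,712 kg, so propellant = m₀ − m_f = 212,000 − 34,712 = 177,288 kg.

propellant mass ≈ 177000 kg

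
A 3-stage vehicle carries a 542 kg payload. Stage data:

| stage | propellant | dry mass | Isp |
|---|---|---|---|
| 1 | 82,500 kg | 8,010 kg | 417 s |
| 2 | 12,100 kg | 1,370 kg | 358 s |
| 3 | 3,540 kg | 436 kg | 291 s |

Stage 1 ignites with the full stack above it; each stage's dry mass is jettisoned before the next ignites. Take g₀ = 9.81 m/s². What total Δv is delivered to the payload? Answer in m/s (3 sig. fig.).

Ignition mass of stage 1 = 82,500+8,010 + 12,100+1,370 + 3,540+436 + 542 = 108,498 kg.
Stage 1: m₀ = 108,498 kg, m_f = 108,498 − 82,500 = 25,998 kg; Δv = 417×9.81×ln(4.173) = 4090.8×1.4287 ≈ 5845 m/s.
Stage 2: m₀ = 17,988 kg, m_f = 17,988 − 12,100 = 5,888 kg; Δv = 358×9.81×ln(3.055) = 3512.0×1.1168 ≈ 3922 m/s.
Stage 3: m₀ = 4,518 kg, m_f = 4,518 − 3,540 = 978 kg; Δv = 291×9.81×ln(4.62) = 2854.7×1.5303 ≈ 4369 m/s.
Total Δv = 5845 + 3922 + 4369 = 14136 m/s.

Δv ≈ 14100 m/s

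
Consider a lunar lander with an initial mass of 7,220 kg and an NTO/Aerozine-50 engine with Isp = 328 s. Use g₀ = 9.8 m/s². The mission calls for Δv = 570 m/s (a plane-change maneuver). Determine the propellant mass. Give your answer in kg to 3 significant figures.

v_e = Isp · g₀ = 328 × 9.8 = 3214.4 m/s.
Using Δv = v_e ln(m₀/m_f): m₀/m_f = exp(Δv / v_e) = exp(570 / 3214.4) = exp(0.1773) = 1.1940.
m_f = 7,220 / 1.1940 = 6,046.9 kg, so propellant = m₀ − m_f = 7,220 − 6,046.9 = 1,173.1 kg.

propellant mass ≈ 1170 kg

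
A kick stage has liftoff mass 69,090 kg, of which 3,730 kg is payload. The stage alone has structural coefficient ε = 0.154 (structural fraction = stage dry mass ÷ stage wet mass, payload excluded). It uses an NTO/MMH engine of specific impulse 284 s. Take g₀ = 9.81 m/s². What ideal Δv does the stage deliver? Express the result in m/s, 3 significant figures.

Stage wet mass = m₀ − payload = 69,090 − 3,730 = 65,360 kg.
Stage dry mass = ε × stage wet mass = 0.154 × 65,360 = 10,065.4 kg.
Burnout mass m_f = stage dry + payload = 10,065.4 + 3,730 = 13,795.4 kg.
v_e = Isp · g₀ = 284 × 9.81 = 2786.0 m/s.
Rocket equation: Δv = v_e · ln(69,090/13,795.4) = 2786.0 × ln(5.008) = 2786.0 × 1.6111 ≈ 4489 m/s.

Δv ≈ 4490 m/s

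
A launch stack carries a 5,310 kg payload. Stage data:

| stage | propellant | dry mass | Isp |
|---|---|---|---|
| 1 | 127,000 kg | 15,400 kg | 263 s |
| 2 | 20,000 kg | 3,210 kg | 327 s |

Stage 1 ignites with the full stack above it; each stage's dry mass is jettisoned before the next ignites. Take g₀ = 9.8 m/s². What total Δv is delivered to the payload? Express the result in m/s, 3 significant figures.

Δv ≈ 7370 m/s

Ignition mass of stage 1 = 127,000+15,400 + 20,000+3,210 + 5,310 = 170,920 kg.
Stage 1: m₀ = 170,920 kg, m_f = 170,920 − 127,000 = 43,920 kg; Δv = 263×9.8×ln(3.892) = 2577.4×1.3588 ≈ 3502 m/s.
Stage 2: m₀ = 28,520 kg, m_f = 28,520 − 20,000 = 8,520 kg; Δv = 327×9.8×ln(3.347) = 3204.6×1.2082 ≈ 3872 m/s.
Total Δv = 3502 + 3872 = 7374 m/s.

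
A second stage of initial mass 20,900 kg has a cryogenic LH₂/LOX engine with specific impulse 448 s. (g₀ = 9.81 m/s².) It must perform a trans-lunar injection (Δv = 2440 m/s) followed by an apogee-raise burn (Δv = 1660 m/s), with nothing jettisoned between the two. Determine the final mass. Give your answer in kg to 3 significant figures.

final mass ≈ 8220 kg

v_e = Isp · g₀ = 448 × 9.81 = 4394.9 m/s.
After the first burn: m = 20900 × exp(−2440/4394.9) = 20900 × 0.57396 = 11,995.8 kg.
After the second burn: m = 11,995.8 × exp(−1660/4394.9) = 11,995.8 × 0.68543 = 8,222.28 kg.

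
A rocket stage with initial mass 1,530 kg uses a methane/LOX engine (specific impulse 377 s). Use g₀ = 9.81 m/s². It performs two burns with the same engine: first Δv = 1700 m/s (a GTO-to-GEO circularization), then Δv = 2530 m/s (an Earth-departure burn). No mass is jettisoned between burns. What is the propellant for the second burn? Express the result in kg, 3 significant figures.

v_e = Isp · g₀ = 377 × 9.81 = 3698.4 m/s.
After the first burn: m = 1530 × exp(−1700/3698.4) = 1530 × 0.63150 = 966.195 kg.
After the second burn: m = 966.195 × exp(−2530/3698.4) = 966.195 × 0.50455 = 487.494 kg.
Second-burn propellant = 966.195 − 487.494 = 478.701 kg.

propellant for the second burn ≈ 479 kg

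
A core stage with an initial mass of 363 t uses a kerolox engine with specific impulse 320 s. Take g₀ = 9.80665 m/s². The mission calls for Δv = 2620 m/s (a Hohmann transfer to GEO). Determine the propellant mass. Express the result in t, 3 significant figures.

v_e = Isp · g₀ = 320 × 9.80665 = 3138.1 m/s.
m₀/m_f = exp(Δv / v_e) = exp(2620 / 3138.1) = exp(0.8349) = 2.3046.
m_f = 363 / 2.3046 = 157.511 t, so propellant = m₀ − m_f = 363 − 157.511 = 205.489 t.

propellant mass ≈ 205 t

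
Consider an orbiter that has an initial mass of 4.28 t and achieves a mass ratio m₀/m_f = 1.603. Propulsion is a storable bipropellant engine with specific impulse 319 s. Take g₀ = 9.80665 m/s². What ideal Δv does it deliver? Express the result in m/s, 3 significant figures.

v_e = Isp · g₀ = 319 × 9.80665 = 3128.3 m/s.
Rocket equation: Δv = v_e · ln(1.603) = 3128.3 × 0.4719 ≈ 1476.2 m/s.

Δv ≈ 1480 m/s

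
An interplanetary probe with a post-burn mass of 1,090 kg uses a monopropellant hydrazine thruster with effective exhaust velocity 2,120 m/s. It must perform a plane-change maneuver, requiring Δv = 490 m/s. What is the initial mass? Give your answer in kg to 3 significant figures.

initial mass ≈ 1370 kg

From the ideal rocket equation, m₀/m_f = exp(Δv / v_e) = exp(490 / 2120.0) = exp(0.2311) = 1.2600.
m₀ = m_f × 1.2600 = 1,090 × 1.2600 = 1,373.4 kg.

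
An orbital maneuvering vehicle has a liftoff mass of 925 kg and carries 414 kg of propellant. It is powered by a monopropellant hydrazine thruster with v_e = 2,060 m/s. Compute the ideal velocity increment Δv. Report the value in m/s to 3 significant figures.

m_f = m₀ − m_prop = 925 − 414 = 511 kg.
Using Δv = v_e ln(m₀/m_f): Δv = v_e · ln(m₀/m_f) = 2060.0 × ln(1.81) = 2060.0 × 0.5934 ≈ 1222.5 m/s.

Δv ≈ 1220 m/s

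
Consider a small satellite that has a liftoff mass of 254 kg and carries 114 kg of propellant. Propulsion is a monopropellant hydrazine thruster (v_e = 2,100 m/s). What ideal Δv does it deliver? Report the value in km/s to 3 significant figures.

m_f = m₀ − m_prop = 254 − 114 = 140 kg.
By the Tsiolkovsky rocket equation, Δv = v_e · ln(m₀/m_f) = 2100.0 × ln(1.814) = 2100.0 × 0.5957 ≈ 1251.0 m/s.

Δv ≈ 1.25 km/s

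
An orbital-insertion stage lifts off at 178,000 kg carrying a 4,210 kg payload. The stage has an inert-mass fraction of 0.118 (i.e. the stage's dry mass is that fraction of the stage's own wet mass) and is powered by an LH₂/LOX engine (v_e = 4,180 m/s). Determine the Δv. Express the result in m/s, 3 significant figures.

Δv ≈ 8250 m/s

Stage wet mass = m₀ − payload = 178,000 − 4,210 = 173,790 kg.
Stage dry mass = ε × stage wet mass = 0.118 × 173,790 = 20,507.2 kg.
Burnout mass m_f = stage dry + payload = 20,507.2 + 4,210 = 24,717.2 kg.
Using Δv = v_e ln(m₀/m_f): Δv = v_e · ln(178,000/24,717.2) = 4180.0 × ln(7.201) = 4180.0 × 1.9743 ≈ 8253 m/s.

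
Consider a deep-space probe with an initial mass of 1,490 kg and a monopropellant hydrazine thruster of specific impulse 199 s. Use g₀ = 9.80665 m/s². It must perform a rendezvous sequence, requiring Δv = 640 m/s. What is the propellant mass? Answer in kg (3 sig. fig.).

v_e = Isp · g₀ = 199 × 9.80665 = 1951.5 m/s.
Rocket equation: m₀/m_f = exp(Δv / v_e) = exp(640 / 1951.5) = exp(0.3279) = 1.3881.
m_f = 1,490 / 1.3881 = 1,073.41 kg, so propellant = m₀ − m_f = 1,490 − 1,073.41 = 416.59 kg.

propellant mass ≈ 417 kg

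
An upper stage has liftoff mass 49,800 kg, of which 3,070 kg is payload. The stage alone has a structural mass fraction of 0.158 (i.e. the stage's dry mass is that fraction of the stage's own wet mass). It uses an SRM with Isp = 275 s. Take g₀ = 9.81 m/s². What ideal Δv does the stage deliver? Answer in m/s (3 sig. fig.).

Δv ≈ 4210 m/s

Stage wet mass = m₀ − payload = 49,800 − 3,070 = 46,730 kg.
Stage dry mass = ε × stage wet mass = 0.158 × 46,730 = 7,383.34 kg.
Burnout mass m_f = stage dry + payload = 7,383.34 + 3,070 = 10,453.34 kg.
v_e = Isp · g₀ = 275 × 9.81 = 2697.8 m/s.
Δv = v_e · ln(49,800/10,453.34) = 2697.8 × ln(4.764) = 2697.8 × 1.5611 ≈ 4211 m/s.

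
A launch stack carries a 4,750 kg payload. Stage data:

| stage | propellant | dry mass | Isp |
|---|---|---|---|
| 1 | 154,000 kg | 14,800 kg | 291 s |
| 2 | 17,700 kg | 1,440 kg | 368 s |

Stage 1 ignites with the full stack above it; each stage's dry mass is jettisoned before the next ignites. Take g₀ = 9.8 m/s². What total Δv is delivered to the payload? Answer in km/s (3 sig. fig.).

Δv ≈ 9.45 km/s

Ignition mass of stage 1 = 154,000+14,800 + 17,700+1,440 + 4,750 = 192,690 kg.
Stage 1: m₀ = 192,690 kg, m_f = 192,690 − 154,000 = 38,690 kg; Δv = 291×9.8×ln(4.98) = 2851.8×1.6055 ≈ 4579 m/s.
Stage 2: m₀ = 23,890 kg, m_f = 23,890 − 17,700 = 6,190 kg; Δv = 368×9.8×ln(3.859) = 3606.4×1.3505 ≈ 4871 m/s.
Total Δv = 4579 + 4871 = 9450 m/s.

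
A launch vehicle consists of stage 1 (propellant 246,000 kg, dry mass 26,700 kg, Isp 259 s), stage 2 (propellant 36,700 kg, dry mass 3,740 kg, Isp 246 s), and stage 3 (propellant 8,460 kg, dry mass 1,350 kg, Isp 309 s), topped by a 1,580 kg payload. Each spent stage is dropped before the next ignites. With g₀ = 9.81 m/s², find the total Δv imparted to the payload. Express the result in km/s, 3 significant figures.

Ignition mass of stage 1 = 246,000+26,700 + 36,700+3,740 + 8,460+1,350 + 1,580 = 324,530 kg.
Stage 1: m₀ = 324,530 kg, m_f = 324,530 − 246,000 = 78,530 kg; Δv = 259×9.81×ln(4.133) = 2540.8×1.4189 ≈ 3605 m/s.
Stage 2: m₀ = 51,830 kg, m_f = 51,830 − 36,700 = 15,130 kg; Δv = 246×9.81×ln(3.426) = 2413.3×1.2313 ≈ 2971 m/s.
Stage 3: m₀ = 11,390 kg, m_f = 11,390 − 8,460 = 2,930 kg; Δv = 309×9.81×ln(3.887) = 3031.3×1.3577 ≈ 4116 m/s.
Total Δv = 3605 + 2971 + 4116 = 10692 m/s.

Δv ≈ 10.7 km/s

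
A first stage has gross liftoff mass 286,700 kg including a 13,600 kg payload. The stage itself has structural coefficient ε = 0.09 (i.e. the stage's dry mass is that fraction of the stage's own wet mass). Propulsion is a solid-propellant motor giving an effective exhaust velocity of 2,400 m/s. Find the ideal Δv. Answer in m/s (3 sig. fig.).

Stage wet mass = m₀ − payload = 286,700 − 13,600 = 273,100 kg.
Stage dry mass = ε × stage wet mass = 0.09 × 273,100 = 24,579 kg.
Burnout mass m_f = stage dry + payload = 24,579 + 13,600 = 38,179 kg.
Using Δv = v_e ln(m₀/m_f): Δv = v_e · ln(286,700/38,179) = 2400.0 × ln(7.509) = 2400.0 × 2.0162 ≈ 4839 m/s.

Δv ≈ 4840 m/s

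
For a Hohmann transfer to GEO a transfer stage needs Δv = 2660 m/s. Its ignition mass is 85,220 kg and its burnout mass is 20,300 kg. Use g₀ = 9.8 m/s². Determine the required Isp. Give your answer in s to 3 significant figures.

ln(m₀/m_f) = ln(85220/20300) = ln(4.198) = 1.4346.
By the Tsiolkovsky rocket equation, v_e = Δv / ln(m₀/m_f) = 2660 / 1.4346 = 1854.2 m/s.
Isp = v_e / g₀ = 1854.2 / 9.8 = 189.2 s.

Isp ≈ 189 s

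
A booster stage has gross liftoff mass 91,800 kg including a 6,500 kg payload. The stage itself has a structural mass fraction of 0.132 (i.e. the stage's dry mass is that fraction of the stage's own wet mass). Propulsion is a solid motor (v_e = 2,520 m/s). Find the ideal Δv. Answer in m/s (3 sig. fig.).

Stage wet mass = m₀ − payload = 91,800 − 6,500 = 85,300 kg.
Stage dry mass = ε × stage wet mass = 0.132 × 85,300 = 11,259.6 kg.
Burnout mass m_f = stage dry + payload = 11,259.6 + 6,500 = 17,759.6 kg.
Δv = v_e · ln(91,800/17,759.6) = 2520.0 × ln(5.169) = 2520.0 × 1.6427 ≈ 4140 m/s.

Δv ≈ 4140 m/s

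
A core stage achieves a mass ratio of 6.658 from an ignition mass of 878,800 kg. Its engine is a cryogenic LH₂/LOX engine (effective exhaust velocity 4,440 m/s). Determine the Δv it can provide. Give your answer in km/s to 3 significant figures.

By the Tsiolkovsky rocket equation, Δv = v_e · ln(6.658) = 4440.0 × 1.8958 ≈ 8417.4 m/s.

Δv ≈ 8.42 km/s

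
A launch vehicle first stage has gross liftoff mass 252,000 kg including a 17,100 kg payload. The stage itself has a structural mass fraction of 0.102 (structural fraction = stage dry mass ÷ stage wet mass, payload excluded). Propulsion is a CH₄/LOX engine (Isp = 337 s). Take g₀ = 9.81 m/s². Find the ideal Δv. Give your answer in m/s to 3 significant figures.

Δv ≈ 6000 m/s

Stage wet mass = m₀ − payload = 252,000 − 17,100 = 234,900 kg.
Stage dry mass = ε × stage wet mass = 0.102 × 234,900 = 23,959.8 kg.
Burnout mass m_f = stage dry + payload = 23,959.8 + 17,100 = 41,059.8 kg.
v_e = Isp · g₀ = 337 × 9.81 = 3306.0 m/s.
Rocket equation: Δv = v_e · ln(252,000/41,059.8) = 3306.0 × ln(6.137) = 3306.0 × 1.8144 ≈ 5998 m/s.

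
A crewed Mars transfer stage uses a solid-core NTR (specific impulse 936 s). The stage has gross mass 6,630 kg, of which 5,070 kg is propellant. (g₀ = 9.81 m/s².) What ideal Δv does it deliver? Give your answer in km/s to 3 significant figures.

Δv ≈ 13.3 km/s

v_e = Isp · g₀ = 936 × 9.81 = 9182.2 m/s.
m_f = m₀ − m_prop = 6,630 − 5,070 = 1,560 kg.
Δv = v_e · ln(m₀/m_f) = 9182.2 × ln(4.25) = 9182.2 × 1.4469 ≈ 13285.8 m/s.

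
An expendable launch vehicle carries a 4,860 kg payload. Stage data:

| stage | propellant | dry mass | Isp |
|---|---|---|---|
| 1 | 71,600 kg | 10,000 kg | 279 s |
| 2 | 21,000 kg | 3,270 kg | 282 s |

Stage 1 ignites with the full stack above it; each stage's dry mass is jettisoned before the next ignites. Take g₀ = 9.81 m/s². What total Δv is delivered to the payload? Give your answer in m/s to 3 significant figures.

Ignition mass of stage 1 = 71,600+10,000 + 21,000+3,270 + 4,860 = 110,730 kg.
Stage 1: m₀ = 110,730 kg, m_f = 110,730 − 71,600 = 39,130 kg; Δv = 279×9.81×ln(2.83) = 2737.0×1.0402 ≈ 2847 m/s.
Stage 2: m₀ = 29,130 kg, m_f = 29,130 − 21,000 = 8,130 kg; Δv = 282×9.81×ln(3.583) = 2766.4×1.2762 ≈ 3531 m/s.
Total Δv = 2847 + 3531 = 6378 m/s.

Δv ≈ 6380 m/s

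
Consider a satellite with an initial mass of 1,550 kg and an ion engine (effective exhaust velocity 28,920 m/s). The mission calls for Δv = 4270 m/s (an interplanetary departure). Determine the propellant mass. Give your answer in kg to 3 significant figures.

m₀/m_f = exp(Δv / v_e) = exp(4270 / 28920.0) = exp(0.1476) = 1.1591.
m_f = 1,550 / 1.1591 = 1,337.24 kg, so propellant = m₀ − m_f = 1,550 − 1,337.24 = 212.76 kg.

propellant mass ≈ 213 kg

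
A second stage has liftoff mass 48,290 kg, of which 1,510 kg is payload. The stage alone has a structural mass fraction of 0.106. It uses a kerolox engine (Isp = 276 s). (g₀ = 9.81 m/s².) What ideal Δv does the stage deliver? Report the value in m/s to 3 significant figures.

Δv ≈ 5440 m/s

Stage wet mass = m₀ − payload = 48,290 − 1,510 = 46,780 kg.
Stage dry mass = ε × stage wet mass = 0.106 × 46,780 = 4,958.68 kg.
Burnout mass m_f = stage dry + payload = 4,958.68 + 1,510 = 6,468.68 kg.
v_e = Isp · g₀ = 276 × 9.81 = 2707.6 m/s.
Rocket equation: Δv = v_e · ln(48,290/6,468.68) = 2707.6 × ln(7.465) = 2707.6 × 2.0103 ≈ 5443 m/s.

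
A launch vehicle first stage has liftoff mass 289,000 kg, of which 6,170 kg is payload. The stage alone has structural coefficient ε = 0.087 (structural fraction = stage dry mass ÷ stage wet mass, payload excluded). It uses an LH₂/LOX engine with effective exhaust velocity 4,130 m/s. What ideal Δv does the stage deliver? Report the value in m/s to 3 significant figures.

Stage wet mass = m₀ − payload = 289,000 − 6,170 = 282,830 kg.
Stage dry mass = ε × stage wet mass = 0.087 × 282,830 = 24,606.2 kg.
Burnout mass m_f = stage dry + payload = 24,606.2 + 6,170 = 30,776.2 kg.
By the Tsiolkovsky rocket equation, Δv = v_e · ln(289,000/30,776.2) = 4130.0 × ln(9.39) = 4130.0 × 2.2397 ≈ 9250 m/s.

Δv ≈ 9250 m/s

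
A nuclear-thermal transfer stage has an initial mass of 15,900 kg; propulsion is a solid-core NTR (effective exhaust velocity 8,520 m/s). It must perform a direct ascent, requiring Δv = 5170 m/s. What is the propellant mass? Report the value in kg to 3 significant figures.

propellant mass ≈ 7230 kg

Rocket equation: m₀/m_f = exp(Δv / v_e) = exp(5170 / 8520.0) = exp(0.6068) = 1.8346.
m_f = 15,900 / 1.8346 = 8,666.74 kg, so propellant = m₀ − m_f = 15,900 − 8,666.74 = 7,233.26 kg.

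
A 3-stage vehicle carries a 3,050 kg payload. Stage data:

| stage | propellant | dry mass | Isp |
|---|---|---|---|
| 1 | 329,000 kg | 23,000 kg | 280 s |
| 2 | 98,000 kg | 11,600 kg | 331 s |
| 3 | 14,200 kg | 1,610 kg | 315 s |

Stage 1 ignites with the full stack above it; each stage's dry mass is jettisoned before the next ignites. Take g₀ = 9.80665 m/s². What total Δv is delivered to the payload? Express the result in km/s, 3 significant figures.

Ignition mass of stage 1 = 329,000+23,000 + 98,000+11,600 + 14,200+1,610 + 3,050 = 480,460 kg.
Stage 1: m₀ = 480,460 kg, m_f = 480,460 − 329,000 = 151,460 kg; Δv = 280×9.80665×ln(3.172) = 2745.9×1.1544 ≈ 3170 m/s.
Stage 2: m₀ = 128,460 kg, m_f = 128,460 − 98,000 = 30,460 kg; Δv = 331×9.80665×ln(4.217) = 3246.0×1.4392 ≈ 4672 m/s.
Stage 3: m₀ = 18,860 kg, m_f = 18,860 − 14,200 = 4,660 kg; Δv = 315×9.80665×ln(4.047) = 3089.1×1.3980 ≈ 4319 m/s.
Total Δv = 3170 + 4672 + 4319 = 12161 m/s.

Δv ≈ 12.2 km/s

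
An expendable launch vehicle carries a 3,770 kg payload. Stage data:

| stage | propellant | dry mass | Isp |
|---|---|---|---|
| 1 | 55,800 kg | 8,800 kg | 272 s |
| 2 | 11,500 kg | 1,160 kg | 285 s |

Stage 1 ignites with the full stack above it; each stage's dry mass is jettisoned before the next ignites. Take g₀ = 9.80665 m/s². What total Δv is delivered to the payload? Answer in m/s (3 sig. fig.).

Ignition mass of stage 1 = 55,800+8,800 + 11,500+1,160 + 3,770 = 81,030 kg.
Stage 1: m₀ = 81,030 kg, m_f = 81,030 − 55,800 = 25,230 kg; Δv = 272×9.80665×ln(3.212) = 2667.4×1.1668 ≈ 3112 m/s.
Stage 2: m₀ = 16,430 kg, m_f = 16,430 − 11,500 = 4,930 kg; Δv = 285×9.80665×ln(3.333) = 2794.9×1.2038 ≈ 3364 m/s.
Total Δv = 3112 + 3364 = 6476 m/s.

Δv ≈ 6480 m/s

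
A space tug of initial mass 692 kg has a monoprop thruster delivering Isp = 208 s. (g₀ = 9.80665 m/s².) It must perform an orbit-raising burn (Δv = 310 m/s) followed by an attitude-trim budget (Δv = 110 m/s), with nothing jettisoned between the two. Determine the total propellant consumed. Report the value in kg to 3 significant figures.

total propellant consumed ≈ 129 kg

v_e = Isp · g₀ = 208 × 9.80665 = 2039.8 m/s.
After the first burn: m = 692 × exp(−310/2039.8) = 692 × 0.85901 = 594.435 kg.
After the second burn: m = 594.435 × exp(−110/2039.8) = 594.435 × 0.94750 = 563.227 kg.
Total propellant = m₀ − m_final = 692 − 563.227 = 128.773 kg.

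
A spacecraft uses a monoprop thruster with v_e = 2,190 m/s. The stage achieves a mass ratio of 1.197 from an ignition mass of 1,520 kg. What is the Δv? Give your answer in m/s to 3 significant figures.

Δv ≈ 394 m/s

Using Δv = v_e ln(m₀/m_f): Δv = v_e · ln(1.197) = 2190.0 × 0.1798 ≈ 393.8 m/s.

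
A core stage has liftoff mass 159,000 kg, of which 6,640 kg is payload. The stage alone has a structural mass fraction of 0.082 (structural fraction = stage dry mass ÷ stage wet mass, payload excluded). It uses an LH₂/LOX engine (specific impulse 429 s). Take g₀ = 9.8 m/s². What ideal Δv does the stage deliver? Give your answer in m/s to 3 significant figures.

Δv ≈ 8900 m/s

Stage wet mass = m₀ − payload = 159,000 − 6,640 = 152,360 kg.
Stage dry mass = ε × stage wet mass = 0.082 × 152,360 = 12,493.5 kg.
Burnout mass m_f = stage dry + payload = 12,493.5 + 6,640 = 19,133.5 kg.
v_e = Isp · g₀ = 429 × 9.8 = 4204.2 m/s.
Rocket equation: Δv = v_e · ln(159,000/19,133.5) = 4204.2 × ln(8.31) = 4204.2 × 2.1175 ≈ 8902 m/s.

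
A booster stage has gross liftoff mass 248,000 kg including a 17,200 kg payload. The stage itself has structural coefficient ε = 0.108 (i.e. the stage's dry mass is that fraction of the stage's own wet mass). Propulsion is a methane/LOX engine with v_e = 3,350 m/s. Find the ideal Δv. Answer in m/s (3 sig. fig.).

Δv ≈ 5940 m/s

Stage wet mass = m₀ − payload = 248,000 − 17,200 = 230,800 kg.
Stage dry mass = ε × stage wet mass = 0.108 × 230,800 = 24,926.4 kg.
Burnout mass m_f = stage dry + payload = 24,926.4 + 17,200 = 42,126.4 kg.
From the ideal rocket equation, Δv = v_e · ln(248,000/42,126.4) = 3350.0 × ln(5.887) = 3350.0 × 1.7728 ≈ 5939 m/s.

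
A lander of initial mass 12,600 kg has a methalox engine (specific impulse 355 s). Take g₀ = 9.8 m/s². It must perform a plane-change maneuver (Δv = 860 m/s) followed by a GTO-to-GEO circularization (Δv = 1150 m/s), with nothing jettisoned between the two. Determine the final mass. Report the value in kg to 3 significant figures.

final mass ≈ 7070 kg

v_e = Isp · g₀ = 355 × 9.8 = 3479.0 m/s.
After the first burn: m = 12600 × exp(−860/3479.0) = 12600 × 0.78099 = 9,840.47 kg.
After the second burn: m = 9,840.47 × exp(−1150/3479.0) = 9,840.47 × 0.71853 = 7,070.67 kg.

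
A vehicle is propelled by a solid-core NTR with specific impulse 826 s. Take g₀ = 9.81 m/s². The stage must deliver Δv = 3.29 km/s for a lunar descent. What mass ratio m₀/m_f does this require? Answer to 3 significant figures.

v_e = Isp · g₀ = 826 × 9.81 = 8103.1 m/s.
Rocket equation: m₀/m_f = exp(Δv / v_e) = exp(3290 / 8103.1) = exp(0.4060) = 1.5008.

mass ratio ≈ 1.50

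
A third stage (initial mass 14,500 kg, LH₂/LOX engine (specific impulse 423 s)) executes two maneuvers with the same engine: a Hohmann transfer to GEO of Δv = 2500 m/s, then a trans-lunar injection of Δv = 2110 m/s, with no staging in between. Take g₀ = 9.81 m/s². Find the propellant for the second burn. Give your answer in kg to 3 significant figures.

propellant for the second burn ≈ 3160 kg

v_e = Isp · g₀ = 423 × 9.81 = 4149.6 m/s.
After the first burn: m = 14500 × exp(−2500/4149.6) = 14500 × 0.54746 = 7,938.17 kg.
After the second burn: m = 7,938.17 × exp(−2110/4149.6) = 7,938.17 × 0.60141 = 4,774.09 kg.
Second-burn propellant = 7,938.17 − 4,774.09 = 3,164.08 kg.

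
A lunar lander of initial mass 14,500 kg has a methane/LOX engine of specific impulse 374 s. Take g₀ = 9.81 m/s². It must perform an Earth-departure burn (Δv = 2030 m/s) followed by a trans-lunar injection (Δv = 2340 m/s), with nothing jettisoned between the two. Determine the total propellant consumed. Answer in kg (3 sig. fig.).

total propellant consumed ≈ 10100 kg

v_e = Isp · g₀ = 374 × 9.81 = 3668.9 m/s.
After the first burn: m = 14500 × exp(−2030/3668.9) = 14500 × 0.57505 = 8,338.23 kg.
After the second burn: m = 8,338.23 × exp(−2340/3668.9) = 8,338.23 × 0.52846 = 4,406.42 kg.
Total propellant = m₀ − m_final = 14500 − 4,406.42 = 10,093.58 kg.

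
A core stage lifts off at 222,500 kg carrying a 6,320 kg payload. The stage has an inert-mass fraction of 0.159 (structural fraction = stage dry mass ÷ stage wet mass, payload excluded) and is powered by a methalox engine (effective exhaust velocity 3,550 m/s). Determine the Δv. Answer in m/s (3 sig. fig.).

Δv ≈ 6030 m/s

Stage wet mass = m₀ − payload = 222,500 − 6,320 = 216,180 kg.
Stage dry mass = ε × stage wet mass = 0.159 × 216,180 = 34,372.6 kg.
Burnout mass m_f = stage dry + payload = 34,372.6 + 6,320 = 40,692.6 kg.
From the ideal rocket equation, Δv = v_e · ln(222,500/40,692.6) = 3550.0 × ln(5.468) = 3550.0 × 1.6989 ≈ 6031 m/s.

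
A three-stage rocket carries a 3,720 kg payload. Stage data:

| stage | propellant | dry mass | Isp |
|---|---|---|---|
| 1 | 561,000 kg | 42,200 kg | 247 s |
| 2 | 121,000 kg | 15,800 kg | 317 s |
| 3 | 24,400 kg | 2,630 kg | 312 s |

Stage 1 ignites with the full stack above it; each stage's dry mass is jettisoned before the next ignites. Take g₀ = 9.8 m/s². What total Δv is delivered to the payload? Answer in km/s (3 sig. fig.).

Δv ≈ 12.0 km/s

Ignition mass of stage 1 = 561,000+42,200 + 121,000+15,800 + 24,400+2,630 + 3,720 = 770,750 kg.
Stage 1: m₀ = 770,750 kg, m_f = 770,750 − 561,000 = 209,750 kg; Δv = 247×9.8×ln(3.675) = 2420.6×1.3014 ≈ 3150 m/s.
Stage 2: m₀ = 167,550 kg, m_f = 167,550 − 121,000 = 46,550 kg; Δv = 317×9.8×ln(3.599) = 3106.6×1.2808 ≈ 3979 m/s.
Stage 3: m₀ = 30,750 kg, m_f = 30,750 − 24,400 = 6,350 kg; Δv = 312×9.8×ln(4.843) = 3057.6×1.5774 ≈ 4823 m/s.
Total Δv = 3150 + 3979 + 4823 = 11952 m/s.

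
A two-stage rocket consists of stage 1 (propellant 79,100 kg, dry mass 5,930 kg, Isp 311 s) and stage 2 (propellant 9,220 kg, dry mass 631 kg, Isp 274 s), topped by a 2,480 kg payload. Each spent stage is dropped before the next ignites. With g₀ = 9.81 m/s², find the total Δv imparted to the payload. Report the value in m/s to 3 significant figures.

Ignition mass of stage 1 = 79,100+5,930 + 9,220+631 + 2,480 = 97,361 kg.
Stage 1: m₀ = 97,361 kg, m_f = 97,361 − 79,100 = 18,261 kg; Δv = 311×9.81×ln(5.332) = 3050.9×1.6737 ≈ 5106 m/s.
Stage 2: m₀ = 12,331 kg, m_f = 12,331 − 9,220 = 3,111 kg; Δv = 274×9.81×ln(3.964) = 2687.9×1.3772 ≈ 3702 m/s.
Total Δv = 5106 + 3702 = 8808 m/s.

Δv ≈ 8810 m/s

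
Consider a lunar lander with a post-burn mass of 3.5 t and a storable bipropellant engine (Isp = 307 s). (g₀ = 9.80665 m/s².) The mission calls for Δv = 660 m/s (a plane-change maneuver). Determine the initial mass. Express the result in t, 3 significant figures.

v_e = Isp · g₀ = 307 × 9.80665 = 3010.6 m/s.
m₀/m_f = exp(Δv / v_e) = exp(660 / 3010.6) = exp(0.2192) = 1.2451.
m₀ = m_f × 1.2451 = 3.5 × 1.2451 = 4.35785 t.

initial mass ≈ 4.36 t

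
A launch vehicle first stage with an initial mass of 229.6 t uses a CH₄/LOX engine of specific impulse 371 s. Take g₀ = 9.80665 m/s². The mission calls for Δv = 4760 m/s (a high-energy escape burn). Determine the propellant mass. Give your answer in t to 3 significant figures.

propellant mass ≈ 168 t

v_e = Isp · g₀ = 371 × 9.80665 = 3638.3 m/s.
m₀/m_f = exp(Δv / v_e) = exp(4760 / 3638.3) = exp(1.3083) = 3.6999.
m_f = 229.6 / 3.6999 = 62.0557 t, so propellant = m₀ − m_f = 229.6 − 62.0557 = 167.5443 t.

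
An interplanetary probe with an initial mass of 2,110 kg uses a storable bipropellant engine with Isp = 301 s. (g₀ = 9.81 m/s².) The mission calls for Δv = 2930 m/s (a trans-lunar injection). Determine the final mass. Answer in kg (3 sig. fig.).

v_e = Isp · g₀ = 301 × 9.81 = 2952.8 m/s.
m₀/m_f = exp(Δv / v_e) = exp(2930 / 2952.8) = exp(0.9923) = 2.6974.
m_f = m₀ / 2.6974 = 2,110 / 2.6974 = 782.235 kg.

final mass ≈ 782 kg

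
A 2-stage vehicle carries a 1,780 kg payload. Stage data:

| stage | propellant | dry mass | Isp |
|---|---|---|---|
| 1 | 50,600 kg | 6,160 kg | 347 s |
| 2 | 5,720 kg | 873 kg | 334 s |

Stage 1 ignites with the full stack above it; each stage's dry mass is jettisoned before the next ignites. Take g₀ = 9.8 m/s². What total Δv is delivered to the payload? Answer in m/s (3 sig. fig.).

Ignition mass of stage 1 = 50,600+6,160 + 5,720+873 + 1,780 = 65,133 kg.
Stage 1: m₀ = 65,133 kg, m_f = 65,133 − 50,600 = 14,533 kg; Δv = 347×9.8×ln(4.482) = 3400.6×1.5000 ≈ 5101 m/s.
Stage 2: m₀ = 8,373 kg, m_f = 8,373 − 5,720 = 2,653 kg; Δv = 334×9.8×ln(3.156) = 3273.2×1.1493 ≈ 3762 m/s.
Total Δv = 5101 + 3762 = 8863 m/s.

Δv ≈ 8860 m/s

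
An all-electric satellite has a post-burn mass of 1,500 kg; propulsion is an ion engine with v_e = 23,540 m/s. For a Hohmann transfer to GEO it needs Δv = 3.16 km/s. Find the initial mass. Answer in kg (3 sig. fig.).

Using Δv = v_e ln(m₀/m_f): m₀/m_f = exp(Δv / v_e) = exp(3160 / 23540.0) = exp(0.1342) = 1.1437.
m₀ = m_f × 1.1437 = 1,500 × 1.1437 = 1,715.55 kg.

initial mass ≈ 1720 kg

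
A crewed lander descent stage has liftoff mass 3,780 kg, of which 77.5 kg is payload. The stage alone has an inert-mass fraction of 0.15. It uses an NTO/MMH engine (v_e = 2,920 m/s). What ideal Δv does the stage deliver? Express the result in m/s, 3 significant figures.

Stage wet mass = m₀ − payload = 3,780 − 77.5 = 3,702.5 kg.
Stage dry mass = ε × stage wet mass = 0.15 × 3,702.5 = 555.375 kg.
Burnout mass m_f = stage dry + payload = 555.375 + 77.5 = 632.875 kg.
Δv = v_e · ln(3,780/632.875) = 2920.0 × ln(5.973) = 2920.0 × 1.7872 ≈ 5219 m/s.

Δv ≈ 5220 m/s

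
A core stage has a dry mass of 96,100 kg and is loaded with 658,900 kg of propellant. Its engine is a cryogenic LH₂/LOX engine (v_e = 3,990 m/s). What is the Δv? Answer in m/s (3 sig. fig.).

m₀ = m_dry + m_prop = 96,100 + 658,900 = 755,000 kg.
Δv = v_e · ln(m₀/m_f) = 3990.0 × ln(7.856) = 3990.0 × 2.0613 ≈ 8224.7 m/s.

Δv ≈ 8220 m/s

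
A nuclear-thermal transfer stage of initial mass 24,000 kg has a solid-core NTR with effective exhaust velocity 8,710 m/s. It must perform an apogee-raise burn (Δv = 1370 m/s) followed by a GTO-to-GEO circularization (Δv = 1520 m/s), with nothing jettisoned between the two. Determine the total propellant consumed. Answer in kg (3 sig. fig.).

After the first burn: m = 24000 × exp(−1370/8710.0) = 24000 × 0.85446 = 20,507 kg.
After the second burn: m = 20,507 × exp(−1520/8710.0) = 20,507 × 0.83987 = 17,223.2 kg.
Total propellant = m₀ − m_final = 24000 − 17,223.2 = 6,776.8 kg.

total propellant consumed ≈ 6780 kg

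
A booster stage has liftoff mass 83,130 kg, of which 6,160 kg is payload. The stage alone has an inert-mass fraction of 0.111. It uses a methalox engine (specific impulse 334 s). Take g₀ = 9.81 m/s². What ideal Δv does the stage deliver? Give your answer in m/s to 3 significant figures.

Stage wet mass = m₀ − payload = 83,130 − 6,160 = 76,970 kg.
Stage dry mass = ε × stage wet mass = 0.111 × 76,970 = 8,543.67 kg.
Burnout mass m_f = stage dry + payload = 8,543.67 + 6,160 = 14,703.67 kg.
v_e = Isp · g₀ = 334 × 9.81 = 3276.5 m/s.
Δv = v_e · ln(83,130/14,703.67) = 3276.5 × ln(5.654) = 3276.5 × 1.7323 ≈ 5676 m/s.

Δv ≈ 5680 m/s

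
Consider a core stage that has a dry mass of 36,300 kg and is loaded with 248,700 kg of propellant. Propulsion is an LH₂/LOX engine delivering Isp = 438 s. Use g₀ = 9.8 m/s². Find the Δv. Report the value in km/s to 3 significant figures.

Δv ≈ 8.85 km/s

v_e = Isp · g₀ = 438 × 9.8 = 4292.4 m/s.
m₀ = m_dry + m_prop = 36,300 + 248,700 = 285,000 kg.
Using Δv = v_e ln(m₀/m_f): Δv = v_e · ln(m₀/m_f) = 4292.4 × ln(7.851) = 4292.4 × 2.0607 ≈ 8845.2 m/s.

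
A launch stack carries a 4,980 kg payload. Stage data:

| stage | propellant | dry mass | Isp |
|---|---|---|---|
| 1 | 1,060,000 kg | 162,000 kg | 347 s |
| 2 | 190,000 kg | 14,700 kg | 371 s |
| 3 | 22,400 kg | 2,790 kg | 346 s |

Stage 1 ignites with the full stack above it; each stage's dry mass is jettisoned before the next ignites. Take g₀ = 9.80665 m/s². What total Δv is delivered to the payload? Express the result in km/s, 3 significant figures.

Ignition mass of stage 1 = 1,060,000+162,000 + 190,000+14,700 + 22,400+2,790 + 4,980 = 1,456,870 kg.
Stage 1: m₀ = 1,456,870 kg, m_f = 1,456,870 − 1,060,000 = 396,870 kg; Δv = 347×9.80665×ln(3.671) = 3402.9×1.3004 ≈ 4425 m/s.
Stage 2: m₀ = 234,870 kg, m_f = 234,870 − 190,000 = 44,870 kg; Δv = 371×9.80665×ln(5.234) = 3638.3×1.6553 ≈ 6022 m/s.
Stage 3: m₀ = 30,170 kg, m_f = 30,170 − 22,400 = 7,770 kg; Δv = 346×9.80665×ln(3.883) = 3393.1×1.3566 ≈ 4603 m/s.
Total Δv = 4425 + 6022 + 4603 = 15050 m/s.

Δv ≈ 15.1 km/s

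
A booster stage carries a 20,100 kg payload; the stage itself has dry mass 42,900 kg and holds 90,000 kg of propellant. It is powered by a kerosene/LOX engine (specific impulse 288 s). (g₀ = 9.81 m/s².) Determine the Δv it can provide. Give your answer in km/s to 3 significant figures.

v_e = Isp · g₀ = 288 × 9.81 = 2825.3 m/s.
m₀ = payload + dry + propellant = 20,100 + 42,900 + 90,000 = 153,000 kg.
m_f = payload + dry = 20,100 + 42,900 = 63,000 kg.
From the ideal rocket equation, Δv = v_e · ln(m₀/m_f) = 2825.3 × ln(2.429) = 2825.3 × 0.8873 ≈ 2506.9 m/s.

Δv ≈ 2.51 km/s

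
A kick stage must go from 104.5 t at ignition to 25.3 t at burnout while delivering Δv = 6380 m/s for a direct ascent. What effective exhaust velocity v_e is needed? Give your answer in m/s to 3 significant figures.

ln(m₀/m_f) = ln(104500/25300) = ln(4.13) = 1.4184.
v_e = Δv / ln(m₀/m_f) = 6380 / 1.4184 = 4498.1 m/s.

v_e ≈ 4500 m/s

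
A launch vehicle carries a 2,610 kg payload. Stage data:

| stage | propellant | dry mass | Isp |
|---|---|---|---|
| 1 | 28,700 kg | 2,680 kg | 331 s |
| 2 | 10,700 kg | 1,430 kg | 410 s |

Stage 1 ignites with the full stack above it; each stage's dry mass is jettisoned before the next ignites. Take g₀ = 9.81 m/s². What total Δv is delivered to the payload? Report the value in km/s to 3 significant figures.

Ignition mass of stage 1 = 28,700+2,680 + 10,700+1,430 + 2,610 = 46,120 kg.
Stage 1: m₀ = 46,120 kg, m_f = 46,120 − 28,700 = 17,420 kg; Δv = 331×9.81×ln(2.648) = 3247.1×0.9736 ≈ 3161 m/s.
Stage 2: m₀ = 14,740 kg, m_f = 14,740 − 10,700 = 4,040 kg; Δv = 410×9.81×ln(3.649) = 4022.1×1.2943 ≈ 5206 m/s.
Total Δv = 3161 + 5206 = 8367 m/s.

Δv ≈ 8.37 km/s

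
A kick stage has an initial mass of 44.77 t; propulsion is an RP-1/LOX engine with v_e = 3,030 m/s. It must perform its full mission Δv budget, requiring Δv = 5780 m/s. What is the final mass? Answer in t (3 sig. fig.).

Using Δv = v_e ln(m₀/m_f): m₀/m_f = exp(Δv / v_e) = exp(5780 / 3030.0) = exp(1.9076) = 6.7368.
m_f = m₀ / 6.7368 = 44.77 / 6.7368 = 6.64559 t.

final mass ≈ 6.65 t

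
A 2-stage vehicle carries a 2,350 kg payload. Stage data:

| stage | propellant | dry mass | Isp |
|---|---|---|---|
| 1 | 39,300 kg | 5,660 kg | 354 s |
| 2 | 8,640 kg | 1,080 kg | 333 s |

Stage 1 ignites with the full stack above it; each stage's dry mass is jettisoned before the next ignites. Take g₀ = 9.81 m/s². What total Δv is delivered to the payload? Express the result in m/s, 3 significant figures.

Ignition mass of stage 1 = 39,300+5,660 + 8,640+1,080 + 2,350 = 57,030 kg.
Stage 1: m₀ = 57,030 kg, m_f = 57,030 − 39,300 = 17,730 kg; Δv = 354×9.81×ln(3.217) = 3472.7×1.1683 ≈ 4057 m/s.
Stage 2: m₀ = 12,070 kg, m_f = 12,070 − 8,640 = 3,430 kg; Δv = 333×9.81×ln(3.519) = 3266.7×1.2582 ≈ 4110 m/s.
Total Δv = 4057 + 4110 = 8167 m/s.

Δv ≈ 8170 m/s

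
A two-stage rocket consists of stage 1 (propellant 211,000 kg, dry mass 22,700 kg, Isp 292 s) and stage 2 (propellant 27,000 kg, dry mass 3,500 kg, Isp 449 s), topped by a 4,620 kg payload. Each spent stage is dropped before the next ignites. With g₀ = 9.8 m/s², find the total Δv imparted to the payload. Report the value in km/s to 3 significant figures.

Ignition mass of stage 1 = 211,000+22,700 + 27,000+3,500 + 4,620 = 268,820 kg.
Stage 1: m₀ = 268,820 kg, m_f = 268,820 − 211,000 = 57,820 kg; Δv = 292×9.8×ln(4.649) = 2861.6×1.5367 ≈ 4397 m/s.
Stage 2: m₀ = 35,120 kg, m_f = 35,120 − 27,000 = 8,120 kg; Δv = 449×9.8×ln(4.325) = 4400.2×1.4644 ≈ 6444 m/s.
Total Δv = 4397 + 6444 = 10841 m/s.

Δv ≈ 10.8 km/s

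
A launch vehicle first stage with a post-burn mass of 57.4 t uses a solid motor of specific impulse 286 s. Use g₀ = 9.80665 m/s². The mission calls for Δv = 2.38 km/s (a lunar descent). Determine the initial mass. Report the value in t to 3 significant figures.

initial mass ≈ 134 t

v_e = Isp · g₀ = 286 × 9.80665 = 2804.7 m/s.
m₀/m_f = exp(Δv / v_e) = exp(2380 / 2804.7) = exp(0.8486) = 2.3363.
m₀ = m_f × 2.3363 = 57.4 × 2.3363 = 134.104 t.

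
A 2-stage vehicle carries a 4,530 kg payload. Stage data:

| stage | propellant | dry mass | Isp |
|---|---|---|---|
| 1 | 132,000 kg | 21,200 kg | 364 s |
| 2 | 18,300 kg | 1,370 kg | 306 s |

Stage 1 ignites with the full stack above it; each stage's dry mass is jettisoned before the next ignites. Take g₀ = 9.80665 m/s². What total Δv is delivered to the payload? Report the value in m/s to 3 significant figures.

Δv ≈ 9100 m/s

Ignition mass of stage 1 = 132,000+21,200 + 18,300+1,370 + 4,530 = 177,400 kg.
Stage 1: m₀ = 177,400 kg, m_f = 177,400 − 132,000 = 45,400 kg; Δv = 364×9.80665×ln(3.907) = 3569.6×1.3629 ≈ 4865 m/s.
Stage 2: m₀ = 24,200 kg, m_f = 24,200 − 18,300 = 5,900 kg; Δv = 306×9.80665×ln(4.102) = 3000.8×1.4114 ≈ 4235 m/s.
Total Δv = 4865 + 4235 = 9100 m/s.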